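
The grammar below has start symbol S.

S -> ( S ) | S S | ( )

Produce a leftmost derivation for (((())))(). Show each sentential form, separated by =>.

S => SS => (S)S => ((S))S => (((S)))S => (((())))S => (((())))()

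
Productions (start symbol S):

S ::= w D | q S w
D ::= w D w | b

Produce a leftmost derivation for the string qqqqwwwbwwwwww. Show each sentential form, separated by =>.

S => qSw   [S ::= q S w]
qSw => qqSww   [S ::= q S w]
qqSww => qqqSwww   [S ::= q S w]
qqqSwww => qqqqSwwww   [S ::= q S w]
qqqqSwwww => qqqqwDwwww   [S ::= w D]
qqqqwDwwww => qqqqwwDwwwww   [D ::= w D w]
qqqqwwDwwwww => qqqqwwwDwwwwww   [D ::= w D w]
qqqqwwwDwwwwww => qqqqwwwbwwwwww   [D ::= b]

S=>qSw=>qqSww=>qqqSwww=>qqqqSwwww=>qqqqwDwwww=>qqqqwwDwwwww=>qqqqwwwDwwwwww=>qqqqwwwbwwwwww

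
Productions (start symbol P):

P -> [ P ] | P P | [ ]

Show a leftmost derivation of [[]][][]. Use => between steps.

P=>PP=>[P]P=>[[]]P=>[[]]PP=>[[]][]P=>[[]][][]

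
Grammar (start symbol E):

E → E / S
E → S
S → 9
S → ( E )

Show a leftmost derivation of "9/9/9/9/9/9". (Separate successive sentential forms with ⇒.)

E ⇒ E/S   [E → E / S]
E/S ⇒ E/S/S   [E → E / S]
E/S/S ⇒ E/S/S/S   [E → E / S]
E/S/S/S ⇒ E/S/S/S/S   [E → E / S]
E/S/S/S/S ⇒ E/S/S/S/S/S   [E → E / S]
E/S/S/S/S/S ⇒ S/S/S/S/S/S   [E → S]
S/S/S/S/S/S ⇒ 9/S/S/S/S/S   [S → 9]
9/S/S/S/S/S ⇒ 9/9/S/S/S/S   [S → 9]
9/9/S/S/S/S ⇒ 9/9/9/S/S/S   [S → 9]
9/9/9/S/S/S ⇒ 9/9/9/9/S/S   [S → 9]
9/9/9/9/S/S ⇒ 9/9/9/9/9/S   [S → 9]
9/9/9/9/9/S ⇒ 9/9/9/9/9/9   [S → 9]

E ⇒ E/S ⇒ E/S/S ⇒ E/S/S/S ⇒ E/S/S/S/S ⇒ E/S/S/S/S/S ⇒ S/S/S/S/S/S ⇒ 9/S/S/S/S/S ⇒ 9/9/S/S/S/S ⇒ 9/9/9/S/S/S ⇒ 9/9/9/9/S/S ⇒ 9/9/9/9/9/S ⇒ 9/9/9/9/9/9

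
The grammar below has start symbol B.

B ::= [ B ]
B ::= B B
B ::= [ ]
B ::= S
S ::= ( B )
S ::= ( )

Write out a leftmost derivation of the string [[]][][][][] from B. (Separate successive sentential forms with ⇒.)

B ⇒ BB   [B ::= B B]
BB ⇒ BBB   [B ::= B B]
BBB ⇒ BBBB   [B ::= B B]
BBBB ⇒ BBBBB   [B ::= B B]
BBBBB ⇒ [B]BBBB   [B ::= [ B ]]
[B]BBBB ⇒ [[]]BBBB   [B ::= [ ]]
[[]]BBBB ⇒ [[]][]BBB   [B ::= [ ]]
[[]][]BBB ⇒ [[]][][]BB   [B ::= [ ]]
[[]][][]BB ⇒ [[]][][][]B   [B ::= [ ]]
[[]][][][]B ⇒ [[]][][][][]   [B ::= [ ]]

B⇒BB⇒BBB⇒BBBB⇒BBBBB⇒[B]BBBB⇒[[]]BBBB⇒[[]][]BBB⇒[[]][][]BB⇒[[]][][][]B⇒[[]][][][][]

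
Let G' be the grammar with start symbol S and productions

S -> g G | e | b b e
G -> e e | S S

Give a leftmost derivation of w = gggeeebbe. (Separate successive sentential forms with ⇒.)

S⇒gG⇒gSS⇒ggGS⇒ggSSS⇒gggGSS⇒gggSSSS⇒gggeSSS⇒gggeeSS⇒gggeeeS⇒gggeeebbe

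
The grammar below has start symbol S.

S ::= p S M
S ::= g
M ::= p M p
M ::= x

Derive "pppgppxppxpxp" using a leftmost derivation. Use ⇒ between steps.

S ⇒ pSM ⇒ ppSMM ⇒ pppSMMM ⇒ pppgMMM ⇒ pppgpMpMM ⇒ pppgppMppMM ⇒ pppgppxppMM ⇒ pppgppxppxM ⇒ pppgppxppxpMp ⇒ pppgppxppxpxp

S ⇒ pSM   [S ::= p S M]
pSM ⇒ ppSMM   [S ::= p S M]
ppSMM ⇒ pppSMMM   [S ::= p S M]
pppSMMM ⇒ pppgMMM   [S ::= g]
pppgMMM ⇒ pppgpMpMM   [M ::= p M p]
pppgpMpMM ⇒ pppgppMppMM   [M ::= p M p]
pppgppMppMM ⇒ pppgppxppMM   [M ::= x]
pppgppxppMM ⇒ pppgppxppxM   [M ::= x]
pppgppxppxM ⇒ pppgppxppxpMp   [M ::= p M p]
pppgppxppxpMp ⇒ pppgppxppxpxp   [M ::= x]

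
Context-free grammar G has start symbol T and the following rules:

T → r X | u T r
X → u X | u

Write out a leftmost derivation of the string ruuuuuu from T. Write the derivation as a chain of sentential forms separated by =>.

T => rX   [T → r X]
rX => ruX   [X → u X]
ruX => ruuX   [X → u X]
ruuX => ruuuX   [X → u X]
ruuuX => ruuuuX   [X → u X]
ruuuuX => ruuuuuX   [X → u X]
ruuuuuX => ruuuuuu   [X → u]

T => rX => ruX => ruuX => ruuuX => ruuuuX => ruuuuuX => ruuuuuu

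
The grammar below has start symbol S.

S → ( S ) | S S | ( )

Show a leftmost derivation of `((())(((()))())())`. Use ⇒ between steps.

S ⇒ (S)   [S → ( S )]
(S) ⇒ (SS)   [S → S S]
(SS) ⇒ (SSS)   [S → S S]
(SSS) ⇒ ((S)SS)   [S → ( S )]
((S)SS) ⇒ ((())SS)   [S → ( )]
((())SS) ⇒ ((())(S)S)   [S → ( S )]
((())(S)S) ⇒ ((())(SS)S)   [S → S S]
((())(SS)S) ⇒ ((())((S)S)S)   [S → ( S )]
((())((S)S)S) ⇒ ((())(((S))S)S)   [S → ( S )]
((())(((S))S)S) ⇒ ((())(((()))S)S)   [S → ( )]
((())(((()))S)S) ⇒ ((())(((()))())S)   [S → ( )]
((())(((()))())S) ⇒ ((())(((()))())())   [S → ( )]

S⇒(S)⇒(SS)⇒(SSS)⇒((S)SS)⇒((())SS)⇒((())(S)S)⇒((())(SS)S)⇒((())((S)S)S)⇒((())(((S))S)S)⇒((())(((()))S)S)⇒((())(((()))())S)⇒((())(((()))())())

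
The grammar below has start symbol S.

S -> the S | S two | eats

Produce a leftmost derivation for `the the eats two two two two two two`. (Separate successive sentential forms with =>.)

S => S two => S two two => the S two two => the S two two two => the S two two two two => the the S two two two two => the the S two two two two two => the the S two two two two two two => the the eats two two two two two two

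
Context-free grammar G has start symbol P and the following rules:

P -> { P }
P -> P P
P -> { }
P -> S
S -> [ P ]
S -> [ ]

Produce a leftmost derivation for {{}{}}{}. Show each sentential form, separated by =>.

P => PP   [P -> P P]
PP => {P}P   [P -> { P }]
{P}P => {PP}P   [P -> P P]
{PP}P => {{}P}P   [P -> { }]
{{}P}P => {{}{}}P   [P -> { }]
{{}{}}P => {{}{}}{}   [P -> { }]

P => PP => {P}P => {PP}P => {{}P}P => {{}{}}P => {{}{}}{}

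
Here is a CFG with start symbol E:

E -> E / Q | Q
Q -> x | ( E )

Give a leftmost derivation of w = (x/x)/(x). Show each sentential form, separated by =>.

E => E/Q => Q/Q => (E)/Q => (E/Q)/Q => (Q/Q)/Q => (x/Q)/Q => (x/x)/Q => (x/x)/(E) => (x/x)/(Q) => (x/x)/(x)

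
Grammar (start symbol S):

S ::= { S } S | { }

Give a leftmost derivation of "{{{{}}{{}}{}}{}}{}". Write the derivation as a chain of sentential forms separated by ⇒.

S⇒{S}S⇒{{S}S}S⇒{{{S}S}S}S⇒{{{{}}S}S}S⇒{{{{}}{S}S}S}S⇒{{{{}}{{}}S}S}S⇒{{{{}}{{}}{}}S}S⇒{{{{}}{{}}{}}{}}S⇒{{{{}}{{}}{}}{}}{}

S ⇒ {S}S   [S ::= { S } S]
{S}S ⇒ {{S}S}S   [S ::= { S } S]
{{S}S}S ⇒ {{{S}S}S}S   [S ::= { S } S]
{{{S}S}S}S ⇒ {{{{}}S}S}S   [S ::= { }]
{{{{}}S}S}S ⇒ {{{{}}{S}S}S}S   [S ::= { S } S]
{{{{}}{S}S}S}S ⇒ {{{{}}{{}}S}S}S   [S ::= { }]
{{{{}}{{}}S}S}S ⇒ {{{{}}{{}}{}}S}S   [S ::= { }]
{{{{}}{{}}{}}S}S ⇒ {{{{}}{{}}{}}{}}S   [S ::= { }]
{{{{}}{{}}{}}{}}S ⇒ {{{{}}{{}}{}}{}}{}   [S ::= { }]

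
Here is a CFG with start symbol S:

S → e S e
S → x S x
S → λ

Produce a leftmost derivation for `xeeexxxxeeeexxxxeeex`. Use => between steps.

S => xSx => xeSex => xeeSeex => xeeeSeeex => xeeexSxeeex => xeeexxSxxeeex => xeeexxxSxxxeeex => xeeexxxxSxxxxeeex => xeeexxxxeSexxxxeeex => xeeexxxxeeSeexxxxeeex => xeeexxxxeeeexxxxeeex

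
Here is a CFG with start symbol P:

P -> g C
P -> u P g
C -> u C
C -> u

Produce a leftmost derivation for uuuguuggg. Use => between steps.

P => uPg => uuPgg => uuuPggg => uuugCggg => uuuguCggg => uuuguuggg

P => uPg   [P -> u P g]
uPg => uuPgg   [P -> u P g]
uuPgg => uuuPggg   [P -> u P g]
uuuPggg => uuugCggg   [P -> g C]
uuugCggg => uuuguCggg   [C -> u C]
uuuguCggg => uuuguuggg   [C -> u]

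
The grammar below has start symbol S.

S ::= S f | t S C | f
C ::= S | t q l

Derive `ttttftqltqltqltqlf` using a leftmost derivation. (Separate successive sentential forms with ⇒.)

S ⇒ Sf   [S ::= S f]
Sf ⇒ tSCf   [S ::= t S C]
tSCf ⇒ ttSCCf   [S ::= t S C]
ttSCCf ⇒ tttSCCCf   [S ::= t S C]
tttSCCCf ⇒ ttttSCCCCf   [S ::= t S C]
ttttSCCCCf ⇒ ttttfCCCCf   [S ::= f]
ttttfCCCCf ⇒ ttttftqlCCCf   [C ::= t q l]
ttttftqlCCCf ⇒ ttttftqltqlCCf   [C ::= t q l]
ttttftqltqlCCf ⇒ ttttftqltqltqlCf   [C ::= t q l]
ttttftqltqltqlCf ⇒ ttttftqltqltqltqlf   [C ::= t q l]

S ⇒ Sf ⇒ tSCf ⇒ ttSCCf ⇒ tttSCCCf ⇒ ttttSCCCCf ⇒ ttttfCCCCf ⇒ ttttftqlCCCf ⇒ ttttftqltqlCCf ⇒ ttttftqltqltqlCf ⇒ ttttftqltqltqltqlf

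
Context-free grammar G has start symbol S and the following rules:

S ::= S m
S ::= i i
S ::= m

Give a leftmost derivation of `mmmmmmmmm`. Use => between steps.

S=>Sm=>Smm=>Smmm=>Smmmm=>Smmmmm=>Smmmmmm=>Smmmmmmm=>Smmmmmmmm=>mmmmmmmmm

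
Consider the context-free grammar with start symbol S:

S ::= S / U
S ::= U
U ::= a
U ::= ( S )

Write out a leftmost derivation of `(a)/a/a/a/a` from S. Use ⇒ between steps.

S⇒S/U⇒S/U/U⇒S/U/U/U⇒S/U/U/U/U⇒U/U/U/U/U⇒(S)/U/U/U/U⇒(U)/U/U/U/U⇒(a)/U/U/U/U⇒(a)/a/U/U/U⇒(a)/a/a/U/U⇒(a)/a/a/a/U⇒(a)/a/a/a/a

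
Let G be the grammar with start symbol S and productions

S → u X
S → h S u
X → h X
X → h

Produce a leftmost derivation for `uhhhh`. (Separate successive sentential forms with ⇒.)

S⇒uX⇒uhX⇒uhhX⇒uhhhX⇒uhhhh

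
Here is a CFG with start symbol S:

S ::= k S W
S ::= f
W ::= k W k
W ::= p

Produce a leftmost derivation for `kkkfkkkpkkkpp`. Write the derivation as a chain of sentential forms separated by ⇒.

S ⇒ kSW ⇒ kkSWW ⇒ kkkSWWW ⇒ kkkfWWW ⇒ kkkfkWkWW ⇒ kkkfkkWkkWW ⇒ kkkfkkkWkkkWW ⇒ kkkfkkkpkkkWW ⇒ kkkfkkkpkkkpW ⇒ kkkfkkkpkkkpp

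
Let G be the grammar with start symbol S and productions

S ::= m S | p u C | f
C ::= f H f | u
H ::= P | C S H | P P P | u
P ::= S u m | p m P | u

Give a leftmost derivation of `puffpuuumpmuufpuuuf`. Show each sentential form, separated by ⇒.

S ⇒ puC ⇒ pufHf ⇒ pufCSHf ⇒ puffHfSHf ⇒ puffPPPfSHf ⇒ puffSumPPfSHf ⇒ puffpuCumPPfSHf ⇒ puffpuuumPPfSHf ⇒ puffpuuumpmPPfSHf ⇒ puffpuuumpmuPfSHf ⇒ puffpuuumpmuufSHf ⇒ puffpuuumpmuufpuCHf ⇒ puffpuuumpmuufpuuHf ⇒ puffpuuumpmuufpuuuf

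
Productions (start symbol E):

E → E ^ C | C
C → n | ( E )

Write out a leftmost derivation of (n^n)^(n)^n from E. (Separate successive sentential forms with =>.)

E => E^C   [E → E ^ C]
E^C => E^C^C   [E → E ^ C]
E^C^C => C^C^C   [E → C]
C^C^C => (E)^C^C   [C → ( E )]
(E)^C^C => (E^C)^C^C   [E → E ^ C]
(E^C)^C^C => (C^C)^C^C   [E → C]
(C^C)^C^C => (n^C)^C^C   [C → n]
(n^C)^C^C => (n^n)^C^C   [C → n]
(n^n)^C^C => (n^n)^(E)^C   [C → ( E )]
(n^n)^(E)^C => (n^n)^(C)^C   [E → C]
(n^n)^(C)^C => (n^n)^(n)^C   [C → n]
(n^n)^(n)^C => (n^n)^(n)^n   [C → n]

E => E^C => E^C^C => C^C^C => (E)^C^C => (E^C)^C^C => (C^C)^C^C => (n^C)^C^C => (n^n)^C^C => (n^n)^(E)^C => (n^n)^(C)^C => (n^n)^(n)^C => (n^n)^(n)^n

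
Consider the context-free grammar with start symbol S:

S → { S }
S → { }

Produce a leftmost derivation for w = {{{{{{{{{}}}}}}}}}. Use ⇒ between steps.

S⇒{S}⇒{{S}}⇒{{{S}}}⇒{{{{S}}}}⇒{{{{{S}}}}}⇒{{{{{{S}}}}}}⇒{{{{{{{S}}}}}}}⇒{{{{{{{{S}}}}}}}}⇒{{{{{{{{{}}}}}}}}}

S ⇒ {S}   [S → { S }]
{S} ⇒ {{S}}   [S → { S }]
{{S}} ⇒ {{{S}}}   [S → { S }]
{{{S}}} ⇒ {{{{S}}}}   [S → { S }]
{{{{S}}}} ⇒ {{{{{S}}}}}   [S → { S }]
{{{{{S}}}}} ⇒ {{{{{{S}}}}}}   [S → { S }]
{{{{{{S}}}}}} ⇒ {{{{{{{S}}}}}}}   [S → { S }]
{{{{{{{S}}}}}}} ⇒ {{{{{{{{S}}}}}}}}   [S → { S }]
{{{{{{{{S}}}}}}}} ⇒ {{{{{{{{{}}}}}}}}}   [S → { }]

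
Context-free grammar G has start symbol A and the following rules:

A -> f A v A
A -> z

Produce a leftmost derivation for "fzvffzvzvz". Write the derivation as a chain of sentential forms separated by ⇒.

A ⇒ fAvA   [A -> f A v A]
fAvA ⇒ fzvA   [A -> z]
fzvA ⇒ fzvfAvA   [A -> f A v A]
fzvfAvA ⇒ fzvffAvAvA   [A -> f A v A]
fzvffAvAvA ⇒ fzvffzvAvA   [A -> z]
fzvffzvAvA ⇒ fzvffzvzvA   [A -> z]
fzvffzvzvA ⇒ fzvffzvzvz   [A -> z]

A ⇒ fAvA ⇒ fzvA ⇒ fzvfAvA ⇒ fzvffAvAvA ⇒ fzvffzvAvA ⇒ fzvffzvzvA ⇒ fzvffzvzvz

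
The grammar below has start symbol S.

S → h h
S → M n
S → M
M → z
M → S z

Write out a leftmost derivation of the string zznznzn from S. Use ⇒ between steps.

S ⇒ Mn ⇒ Szn ⇒ Mnzn ⇒ Sznzn ⇒ Mnznzn ⇒ Sznznzn ⇒ Mznznzn ⇒ zznznzn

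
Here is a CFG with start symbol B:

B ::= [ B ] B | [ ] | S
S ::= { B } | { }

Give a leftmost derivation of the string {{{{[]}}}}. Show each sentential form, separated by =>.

B => S   [B ::= S]
S => {B}   [S ::= { B }]
{B} => {S}   [B ::= S]
{S} => {{B}}   [S ::= { B }]
{{B}} => {{S}}   [B ::= S]
{{S}} => {{{B}}}   [S ::= { B }]
{{{B}}} => {{{S}}}   [B ::= S]
{{{S}}} => {{{{B}}}}   [S ::= { B }]
{{{{B}}}} => {{{{[]}}}}   [B ::= [ ]]

B => S => {B} => {S} => {{B}} => {{S}} => {{{B}}} => {{{S}}} => {{{{B}}}} => {{{{[]}}}}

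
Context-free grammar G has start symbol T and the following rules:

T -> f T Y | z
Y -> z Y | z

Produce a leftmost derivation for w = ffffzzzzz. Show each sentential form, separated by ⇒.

T ⇒ fTY   [T -> f T Y]
fTY ⇒ ffTYY   [T -> f T Y]
ffTYY ⇒ fffTYYY   [T -> f T Y]
fffTYYY ⇒ ffffTYYYY   [T -> f T Y]
ffffTYYYY ⇒ ffffzYYYY   [T -> z]
ffffzYYYY ⇒ ffffzzYYY   [Y -> z]
ffffzzYYY ⇒ ffffzzzYY   [Y -> z]
ffffzzzYY ⇒ ffffzzzzY   [Y -> z]
ffffzzzzY ⇒ ffffzzzzz   [Y -> z]

T⇒fTY⇒ffTYY⇒fffTYYY⇒ffffTYYYY⇒ffffzYYYY⇒ffffzzYYY⇒ffffzzzYY⇒ffffzzzzY⇒ffffzzzzz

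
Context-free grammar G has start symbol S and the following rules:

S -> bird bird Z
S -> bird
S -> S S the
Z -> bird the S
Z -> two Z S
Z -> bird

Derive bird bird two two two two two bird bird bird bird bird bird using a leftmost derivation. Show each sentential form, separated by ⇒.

S ⇒ bird bird Z ⇒ bird bird two Z S ⇒ bird bird two two Z S S ⇒ bird bird two two two Z S S S ⇒ bird bird two two two two Z S S S S ⇒ bird bird two two two two two Z S S S S S ⇒ bird bird two two two two two bird S S S S S ⇒ bird bird two two two two two bird bird S S S S ⇒ bird bird two two two two two bird bird bird S S S ⇒ bird bird two two two two two bird bird bird bird S S ⇒ bird bird two two two two two bird bird bird bird bird S ⇒ bird bird two two two two two bird bird bird bird bird bird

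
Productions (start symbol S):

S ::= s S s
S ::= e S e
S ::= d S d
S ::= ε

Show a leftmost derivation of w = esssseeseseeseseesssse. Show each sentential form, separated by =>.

S => eSe => esSse => essSsse => esssSssse => essssSsssse => esssseSesssse => esssseeSeesssse => esssseesSseesssse => esssseeseSeseesssse => esssseesesSseseesssse => esssseeseseSeseseesssse => esssseeseseeseseesssse

S => eSe   [S ::= e S e]
eSe => esSse   [S ::= s S s]
esSse => essSsse   [S ::= s S s]
essSsse => esssSssse   [S ::= s S s]
esssSssse => essssSsssse   [S ::= s S s]
essssSsssse => esssseSesssse   [S ::= e S e]
esssseSesssse => esssseeSeesssse   [S ::= e S e]
esssseeSeesssse => esssseesSseesssse   [S ::= s S s]
esssseesSseesssse => esssseeseSeseesssse   [S ::= e S e]
esssseeseSeseesssse => esssseesesSseseesssse   [S ::= s S s]
esssseesesSseseesssse => esssseeseseSeseseesssse   [S ::= e S e]
esssseeseseSeseseesssse => esssseeseseeseseesssse   [S ::= ε]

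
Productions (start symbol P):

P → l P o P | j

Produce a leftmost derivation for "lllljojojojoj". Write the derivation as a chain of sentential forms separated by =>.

P => lPoP => llPoPoP => lllPoPoPoP => llllPoPoPoPoP => lllljoPoPoPoP => lllljojoPoPoP => lllljojojoPoP => lllljojojojoP => lllljojojojoj

P => lPoP   [P → l P o P]
lPoP => llPoPoP   [P → l P o P]
llPoPoP => lllPoPoPoP   [P → l P o P]
lllPoPoPoP => llllPoPoPoPoP   [P → l P o P]
llllPoPoPoPoP => lllljoPoPoPoP   [P → j]
lllljoPoPoPoP => lllljojoPoPoP   [P → j]
lllljojoPoPoP => lllljojojoPoP   [P → j]
lllljojojoPoP => lllljojojojoP   [P → j]
lllljojojojoP => lllljojojojoj   [P → j]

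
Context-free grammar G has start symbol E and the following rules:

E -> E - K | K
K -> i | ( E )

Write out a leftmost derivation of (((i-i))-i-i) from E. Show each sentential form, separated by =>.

E => K   [E -> K]
K => (E)   [K -> ( E )]
(E) => (E-K)   [E -> E - K]
(E-K) => (E-K-K)   [E -> E - K]
(E-K-K) => (K-K-K)   [E -> K]
(K-K-K) => ((E)-K-K)   [K -> ( E )]
((E)-K-K) => ((K)-K-K)   [E -> K]
((K)-K-K) => (((E))-K-K)   [K -> ( E )]
(((E))-K-K) => (((E-K))-K-K)   [E -> E - K]
(((E-K))-K-K) => (((K-K))-K-K)   [E -> K]
(((K-K))-K-K) => (((i-K))-K-K)   [K -> i]
(((i-K))-K-K) => (((i-i))-K-K)   [K -> i]
(((i-i))-K-K) => (((i-i))-i-K)   [K -> i]
(((i-i))-i-K) => (((i-i))-i-i)   [K -> i]

E => K => (E) => (E-K) => (E-K-K) => (K-K-K) => ((E)-K-K) => ((K)-K-K) => (((E))-K-K) => (((E-K))-K-K) => (((K-K))-K-K) => (((i-K))-K-K) => (((i-i))-K-K) => (((i-i))-i-K) => (((i-i))-i-i)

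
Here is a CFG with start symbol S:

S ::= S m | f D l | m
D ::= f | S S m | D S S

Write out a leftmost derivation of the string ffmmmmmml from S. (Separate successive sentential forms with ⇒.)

S ⇒ fDl ⇒ fDSSl ⇒ fDSSSSl ⇒ ffSSSSl ⇒ ffSmSSSl ⇒ ffmmSSSl ⇒ ffmmmSSl ⇒ ffmmmmSl ⇒ ffmmmmSml ⇒ ffmmmmmml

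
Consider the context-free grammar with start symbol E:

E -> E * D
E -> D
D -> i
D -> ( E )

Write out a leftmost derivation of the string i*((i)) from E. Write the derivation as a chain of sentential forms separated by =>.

E => E*D   [E -> E * D]
E*D => D*D   [E -> D]
D*D => i*D   [D -> i]
i*D => i*(E)   [D -> ( E )]
i*(E) => i*(D)   [E -> D]
i*(D) => i*((E))   [D -> ( E )]
i*((E)) => i*((D))   [E -> D]
i*((D)) => i*((i))   [D -> i]

E=>E*D=>D*D=>i*D=>i*(E)=>i*(D)=>i*((E))=>i*((D))=>i*((i))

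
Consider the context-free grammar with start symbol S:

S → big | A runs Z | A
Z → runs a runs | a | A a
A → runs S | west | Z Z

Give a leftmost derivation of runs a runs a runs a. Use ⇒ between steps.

S ⇒ A runs Z ⇒ Z Z runs Z ⇒ runs a runs Z runs Z ⇒ runs a runs a runs Z ⇒ runs a runs a runs a

S ⇒ A runs Z   [S → A runs Z]
A runs Z ⇒ Z Z runs Z   [A → Z Z]
Z Z runs Z ⇒ runs a runs Z runs Z   [Z → runs a runs]
runs a runs Z runs Z ⇒ runs a runs a runs Z   [Z → a]
runs a runs a runs Z ⇒ runs a runs a runs a   [Z → a]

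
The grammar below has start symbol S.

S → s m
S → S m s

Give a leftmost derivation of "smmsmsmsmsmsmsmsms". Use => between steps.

S => Sms   [S → S m s]
Sms => Smsms   [S → S m s]
Smsms => Smsmsms   [S → S m s]
Smsmsms => Smsmsmsms   [S → S m s]
Smsmsmsms => Smsmsmsmsms   [S → S m s]
Smsmsmsmsms => Smsmsmsmsmsms   [S → S m s]
Smsmsmsmsmsms => Smsmsmsmsmsmsms   [S → S m s]
Smsmsmsmsmsmsms => Smsmsmsmsmsmsmsms   [S → S m s]
Smsmsmsmsmsmsmsms => smmsmsmsmsmsmsmsms   [S → s m]

S => Sms => Smsms => Smsmsms => Smsmsmsms => Smsmsmsmsms => Smsmsmsmsmsms => Smsmsmsmsmsmsms => Smsmsmsmsmsmsmsms => smmsmsmsmsmsmsmsms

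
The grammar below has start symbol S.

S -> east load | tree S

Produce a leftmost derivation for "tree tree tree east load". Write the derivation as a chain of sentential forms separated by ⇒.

S ⇒ tree S   [S -> tree S]
tree S ⇒ tree tree S   [S -> tree S]
tree tree S ⇒ tree tree tree S   [S -> tree S]
tree tree tree S ⇒ tree tree tree east load   [S -> east load]

S ⇒ tree S ⇒ tree tree S ⇒ tree tree tree S ⇒ tree tree tree east load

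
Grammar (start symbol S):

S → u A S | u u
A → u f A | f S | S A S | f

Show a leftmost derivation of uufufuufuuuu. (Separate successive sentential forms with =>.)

S=>uAS=>uSASS=>uuASASS=>uufSASS=>uufuASASS=>uufufSASS=>uufufuuASS=>uufufuufSS=>uufufuufuuS=>uufufuufuuuu

S => uAS   [S → u A S]
uAS => uSASS   [A → S A S]
uSASS => uuASASS   [S → u A S]
uuASASS => uufSASS   [A → f]
uufSASS => uufuASASS   [S → u A S]
uufuASASS => uufufSASS   [A → f]
uufufSASS => uufufuuASS   [S → u u]
uufufuuASS => uufufuufSS   [A → f]
uufufuufSS => uufufuufuuS   [S → u u]
uufufuufuuS => uufufuufuuuu   [S → u u]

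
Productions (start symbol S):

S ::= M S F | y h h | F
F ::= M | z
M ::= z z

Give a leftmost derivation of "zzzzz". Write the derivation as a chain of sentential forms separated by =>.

S => MSF => zzSF => zzFF => zzzF => zzzM => zzzzz

S => MSF   [S ::= M S F]
MSF => zzSF   [M ::= z z]
zzSF => zzFF   [S ::= F]
zzFF => zzzF   [F ::= z]
zzzF => zzzM   [F ::= M]
zzzM => zzzzz   [M ::= z z]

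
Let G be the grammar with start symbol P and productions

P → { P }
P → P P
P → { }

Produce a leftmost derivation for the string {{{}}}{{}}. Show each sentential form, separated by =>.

P=>PP=>{P}P=>{{P}}P=>{{{}}}P=>{{{}}}{P}=>{{{}}}{{}}

P => PP   [P → P P]
PP => {P}P   [P → { P }]
{P}P => {{P}}P   [P → { P }]
{{P}}P => {{{}}}P   [P → { }]
{{{}}}P => {{{}}}{P}   [P → { P }]
{{{}}}{P} => {{{}}}{{}}   [P → { }]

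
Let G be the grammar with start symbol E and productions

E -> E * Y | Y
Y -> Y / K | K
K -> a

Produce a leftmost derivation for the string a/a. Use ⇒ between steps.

E ⇒ Y   [E -> Y]
Y ⇒ Y/K   [Y -> Y / K]
Y/K ⇒ K/K   [Y -> K]
K/K ⇒ a/K   [K -> a]
a/K ⇒ a/a   [K -> a]

E⇒Y⇒Y/K⇒K/K⇒a/K⇒a/a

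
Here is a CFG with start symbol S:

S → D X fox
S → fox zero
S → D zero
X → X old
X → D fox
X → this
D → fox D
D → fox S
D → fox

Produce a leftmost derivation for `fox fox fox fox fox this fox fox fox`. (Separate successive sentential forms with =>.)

S => D X fox => fox D X fox => fox fox D X fox => fox fox fox X fox => fox fox fox D fox fox => fox fox fox fox S fox fox => fox fox fox fox D X fox fox fox => fox fox fox fox fox X fox fox fox => fox fox fox fox fox this fox fox fox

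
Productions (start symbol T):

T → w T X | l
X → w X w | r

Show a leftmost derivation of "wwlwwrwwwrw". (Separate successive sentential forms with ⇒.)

T ⇒ wTX ⇒ wwTXX ⇒ wwlXX ⇒ wwlwXwX ⇒ wwlwwXwwX ⇒ wwlwwrwwX ⇒ wwlwwrwwwXw ⇒ wwlwwrwwwrw

T ⇒ wTX   [T → w T X]
wTX ⇒ wwTXX   [T → w T X]
wwTXX ⇒ wwlXX   [T → l]
wwlXX ⇒ wwlwXwX   [X → w X w]
wwlwXwX ⇒ wwlwwXwwX   [X → w X w]
wwlwwXwwX ⇒ wwlwwrwwX   [X → r]
wwlwwrwwX ⇒ wwlwwrwwwXw   [X → w X w]
wwlwwrwwwXw ⇒ wwlwwrwwwrw   [X → r]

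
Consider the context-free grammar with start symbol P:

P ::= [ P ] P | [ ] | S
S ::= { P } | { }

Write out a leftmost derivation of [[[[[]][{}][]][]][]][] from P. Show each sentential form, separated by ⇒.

P ⇒ [P]P ⇒ [[P]P]P ⇒ [[[P]P]P]P ⇒ [[[[P]P]P]P]P ⇒ [[[[[]]P]P]P]P ⇒ [[[[[]][P]P]P]P]P ⇒ [[[[[]][S]P]P]P]P ⇒ [[[[[]][{}]P]P]P]P ⇒ [[[[[]][{}][]]P]P]P ⇒ [[[[[]][{}][]][]]P]P ⇒ [[[[[]][{}][]][]][]]P ⇒ [[[[[]][{}][]][]][]][]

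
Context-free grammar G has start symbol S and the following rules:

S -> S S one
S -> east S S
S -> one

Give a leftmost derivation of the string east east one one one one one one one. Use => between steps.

S => east S S   [S -> east S S]
east S S => east east S S S   [S -> east S S]
east east S S S => east east S S one S S   [S -> S S one]
east east S S one S S => east east S S one S one S S   [S -> S S one]
east east S S one S one S S => east east one S one S one S S   [S -> one]
east east one S one S one S S => east east one one one S one S S   [S -> one]
east east one one one S one S S => east east one one one one one S S   [S -> one]
east east one one one one one S S => east east one one one one one one S   [S -> one]
east east one one one one one one S => east east one one one one one one one   [S -> one]

S => east S S => east east S S S => east east S S one S S => east east S S one S one S S => east east one S one S one S S => east east one one one S one S S => east east one one one one one S S => east east one one one one one one S => east east one one one one one one one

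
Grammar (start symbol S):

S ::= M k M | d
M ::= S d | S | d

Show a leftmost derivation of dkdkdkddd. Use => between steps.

S => MkM => dkM => dkSd => dkMkMd => dkSkMd => dkMkMkMd => dkSkMkMd => dkdkMkMd => dkdkSkMd => dkdkdkMd => dkdkdkSdd => dkdkdkddd

S => MkM   [S ::= M k M]
MkM => dkM   [M ::= d]
dkM => dkSd   [M ::= S d]
dkSd => dkMkMd   [S ::= M k M]
dkMkMd => dkSkMd   [M ::= S]
dkSkMd => dkMkMkMd   [S ::= M k M]
dkMkMkMd => dkSkMkMd   [M ::= S]
dkSkMkMd => dkdkMkMd   [S ::= d]
dkdkMkMd => dkdkSkMd   [M ::= S]
dkdkSkMd => dkdkdkMd   [S ::= d]
dkdkdkMd => dkdkdkSdd   [M ::= S d]
dkdkdkSdd => dkdkdkddd   [S ::= d]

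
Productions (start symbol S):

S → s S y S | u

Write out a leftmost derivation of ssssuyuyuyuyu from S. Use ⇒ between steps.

S ⇒ sSyS   [S → s S y S]
sSyS ⇒ ssSySyS   [S → s S y S]
ssSySyS ⇒ sssSySySyS   [S → s S y S]
sssSySySyS ⇒ ssssSySySySyS   [S → s S y S]
ssssSySySySyS ⇒ ssssuySySySyS   [S → u]
ssssuySySySyS ⇒ ssssuyuySySyS   [S → u]
ssssuyuySySyS ⇒ ssssuyuyuySyS   [S → u]
ssssuyuyuySyS ⇒ ssssuyuyuyuyS   [S → u]
ssssuyuyuyuyS ⇒ ssssuyuyuyuyu   [S → u]

S ⇒ sSyS ⇒ ssSySyS ⇒ sssSySySyS ⇒ ssssSySySySyS ⇒ ssssuySySySyS ⇒ ssssuyuySySyS ⇒ ssssuyuyuySyS ⇒ ssssuyuyuyuyS ⇒ ssssuyuyuyuyu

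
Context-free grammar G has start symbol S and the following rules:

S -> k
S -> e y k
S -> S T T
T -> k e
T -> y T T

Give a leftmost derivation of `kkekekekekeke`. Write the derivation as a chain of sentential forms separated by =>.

S => STT => STTTT => STTTTTT => kTTTTTT => kkeTTTTT => kkekeTTTT => kkekekeTTT => kkekekekeTT => kkekekekekeT => kkekekekekeke

S => STT   [S -> S T T]
STT => STTTT   [S -> S T T]
STTTT => STTTTTT   [S -> S T T]
STTTTTT => kTTTTTT   [S -> k]
kTTTTTT => kkeTTTTT   [T -> k e]
kkeTTTTT => kkekeTTTT   [T -> k e]
kkekeTTTT => kkekekeTTT   [T -> k e]
kkekekeTTT => kkekekekeTT   [T -> k e]
kkekekekeTT => kkekekekekeT   [T -> k e]
kkekekekekeT => kkekekekekeke   [T -> k e]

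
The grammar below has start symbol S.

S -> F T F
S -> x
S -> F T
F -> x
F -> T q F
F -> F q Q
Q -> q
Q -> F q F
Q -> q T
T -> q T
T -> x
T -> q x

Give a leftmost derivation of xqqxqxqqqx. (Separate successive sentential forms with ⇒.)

S⇒FT⇒TqFT⇒xqFT⇒xqTqFT⇒xqqxqFT⇒xqqxqFqQT⇒xqqxqxqQT⇒xqqxqxqqT⇒xqqxqxqqqx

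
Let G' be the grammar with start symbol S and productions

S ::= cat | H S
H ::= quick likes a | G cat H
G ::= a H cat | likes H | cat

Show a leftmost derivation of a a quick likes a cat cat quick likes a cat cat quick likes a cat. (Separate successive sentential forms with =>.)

S => H S => G cat H S => a H cat cat H S => a G cat H cat cat H S => a a H cat cat H cat cat H S => a a quick likes a cat cat H cat cat H S => a a quick likes a cat cat quick likes a cat cat H S => a a quick likes a cat cat quick likes a cat cat quick likes a S => a a quick likes a cat cat quick likes a cat cat quick likes a cat

S => H S   [S ::= H S]
H S => G cat H S   [H ::= G cat H]
G cat H S => a H cat cat H S   [G ::= a H cat]
a H cat cat H S => a G cat H cat cat H S   [H ::= G cat H]
a G cat H cat cat H S => a a H cat cat H cat cat H S   [G ::= a H cat]
a a H cat cat H cat cat H S => a a quick likes a cat cat H cat cat H S   [H ::= quick likes a]
a a quick likes a cat cat H cat cat H S => a a quick likes a cat cat quick likes a cat cat H S   [H ::= quick likes a]
a a quick likes a cat cat quick likes a cat cat H S => a a quick likes a cat cat quick likes a cat cat quick likes a S   [H ::= quick likes a]
a a quick likes a cat cat quick likes a cat cat quick likes a S => a a quick likes a cat cat quick likes a cat cat quick likes a cat   [S ::= cat]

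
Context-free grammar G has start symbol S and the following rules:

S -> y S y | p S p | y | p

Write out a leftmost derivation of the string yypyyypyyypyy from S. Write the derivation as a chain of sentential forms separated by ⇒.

S⇒ySy⇒yySyy⇒yypSpyy⇒yypySypyy⇒yypyySyypyy⇒yypyyySyyypyy⇒yypyyypyyypyy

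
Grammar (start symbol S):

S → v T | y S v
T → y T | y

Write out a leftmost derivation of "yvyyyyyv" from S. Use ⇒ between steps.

S⇒ySv⇒yvTv⇒yvyTv⇒yvyyTv⇒yvyyyTv⇒yvyyyyTv⇒yvyyyyyv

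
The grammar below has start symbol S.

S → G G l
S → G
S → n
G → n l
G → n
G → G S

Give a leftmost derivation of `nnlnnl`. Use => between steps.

S => G   [S → G]
G => GS   [G → G S]
GS => nS   [G → n]
nS => nGGl   [S → G G l]
nGGl => nGSGl   [G → G S]
nGSGl => nnlSGl   [G → n l]
nnlSGl => nnlnGl   [S → n]
nnlnGl => nnlnnl   [G → n]

S => G => GS => nS => nGGl => nGSGl => nnlSGl => nnlnGl => nnlnnl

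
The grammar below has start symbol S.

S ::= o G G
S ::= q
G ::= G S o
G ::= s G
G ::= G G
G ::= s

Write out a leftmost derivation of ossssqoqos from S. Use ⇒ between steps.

S ⇒ oGG   [S ::= o G G]
oGG ⇒ osGG   [G ::= s G]
osGG ⇒ ossGG   [G ::= s G]
ossGG ⇒ ossGSoG   [G ::= G S o]
ossGSoG ⇒ osssGSoG   [G ::= s G]
osssGSoG ⇒ osssGSoSoG   [G ::= G S o]
osssGSoSoG ⇒ ossssSoSoG   [G ::= s]
ossssSoSoG ⇒ ossssqoSoG   [S ::= q]
ossssqoSoG ⇒ ossssqoqoG   [S ::= q]
ossssqoqoG ⇒ ossssqoqos   [G ::= s]

S ⇒ oGG ⇒ osGG ⇒ ossGG ⇒ ossGSoG ⇒ osssGSoG ⇒ osssGSoSoG ⇒ ossssSoSoG ⇒ ossssqoSoG ⇒ ossssqoqoG ⇒ ossssqoqos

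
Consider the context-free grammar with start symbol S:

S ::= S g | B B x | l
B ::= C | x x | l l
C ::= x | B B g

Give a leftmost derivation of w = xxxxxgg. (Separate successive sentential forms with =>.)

S => Sg   [S ::= S g]
Sg => Sgg   [S ::= S g]
Sgg => BBxgg   [S ::= B B x]
BBxgg => xxBxgg   [B ::= x x]
xxBxgg => xxxxxgg   [B ::= x x]

S=>Sg=>Sgg=>BBxgg=>xxBxgg=>xxxxxgg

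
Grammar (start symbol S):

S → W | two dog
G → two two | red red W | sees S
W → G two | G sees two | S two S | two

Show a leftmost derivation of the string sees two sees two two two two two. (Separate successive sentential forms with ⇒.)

S ⇒ W ⇒ S two S ⇒ W two S ⇒ G sees two two S ⇒ sees S sees two two S ⇒ sees W sees two two S ⇒ sees two sees two two S ⇒ sees two sees two two W ⇒ sees two sees two two G two ⇒ sees two sees two two two two two

S ⇒ W   [S → W]
W ⇒ S two S   [W → S two S]
S two S ⇒ W two S   [S → W]
W two S ⇒ G sees two two S   [W → G sees two]
G sees two two S ⇒ sees S sees two two S   [G → sees S]
sees S sees two two S ⇒ sees W sees two two S   [S → W]
sees W sees two two S ⇒ sees two sees two two S   [W → two]
sees two sees two two S ⇒ sees two sees two two W   [S → W]
sees two sees two two W ⇒ sees two sees two two G two   [W → G two]
sees two sees two two G two ⇒ sees two sees two two two two two   [G → two two]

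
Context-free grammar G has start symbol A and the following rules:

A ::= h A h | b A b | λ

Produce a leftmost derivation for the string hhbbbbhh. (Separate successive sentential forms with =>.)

A => hAh => hhAhh => hhbAbhh => hhbbAbbhh => hhbbbbhh

A => hAh   [A ::= h A h]
hAh => hhAhh   [A ::= h A h]
hhAhh => hhbAbhh   [A ::= b A b]
hhbAbhh => hhbbAbbhh   [A ::= b A b]
hhbbAbbhh => hhbbbbhh   [A ::= λ]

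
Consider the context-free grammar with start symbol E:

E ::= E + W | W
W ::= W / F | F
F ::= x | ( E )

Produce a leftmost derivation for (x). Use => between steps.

E=>W=>F=>(E)=>(W)=>(F)=>(x)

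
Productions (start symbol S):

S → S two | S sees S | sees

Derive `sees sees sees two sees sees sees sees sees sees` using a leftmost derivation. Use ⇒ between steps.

S ⇒ S sees S   [S → S sees S]
S sees S ⇒ S sees S sees S   [S → S sees S]
S sees S sees S ⇒ S sees S sees S sees S   [S → S sees S]
S sees S sees S sees S ⇒ S two sees S sees S sees S   [S → S two]
S two sees S sees S sees S ⇒ S sees S two sees S sees S sees S   [S → S sees S]
S sees S two sees S sees S sees S ⇒ sees sees S two sees S sees S sees S   [S → sees]
sees sees S two sees S sees S sees S ⇒ sees sees sees two sees S sees S sees S   [S → sees]
sees sees sees two sees S sees S sees S ⇒ sees sees sees two sees sees sees S sees S   [S → sees]
sees sees sees two sees sees sees S sees S ⇒ sees sees sees two sees sees sees sees sees S   [S → sees]
sees sees sees two sees sees sees sees sees S ⇒ sees sees sees two sees sees sees sees sees sees   [S → sees]

S ⇒ S sees S ⇒ S sees S sees S ⇒ S sees S sees S sees S ⇒ S two sees S sees S sees S ⇒ S sees S two sees S sees S sees S ⇒ sees sees S two sees S sees S sees S ⇒ sees sees sees two sees S sees S sees S ⇒ sees sees sees two sees sees sees S sees S ⇒ sees sees sees two sees sees sees sees sees S ⇒ sees sees sees two sees sees sees sees sees sees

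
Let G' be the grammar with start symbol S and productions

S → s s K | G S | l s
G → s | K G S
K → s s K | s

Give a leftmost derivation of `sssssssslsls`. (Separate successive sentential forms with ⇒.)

S ⇒ GS   [S → G S]
GS ⇒ KGSS   [G → K G S]
KGSS ⇒ ssKGSS   [K → s s K]
ssKGSS ⇒ ssssKGSS   [K → s s K]
ssssKGSS ⇒ ssssssKGSS   [K → s s K]
ssssssKGSS ⇒ sssssssGSS   [K → s]
sssssssGSS ⇒ ssssssssSS   [G → s]
ssssssssSS ⇒ sssssssslsS   [S → l s]
sssssssslsS ⇒ sssssssslsls   [S → l s]

S ⇒ GS ⇒ KGSS ⇒ ssKGSS ⇒ ssssKGSS ⇒ ssssssKGSS ⇒ sssssssGSS ⇒ ssssssssSS ⇒ sssssssslsS ⇒ sssssssslsls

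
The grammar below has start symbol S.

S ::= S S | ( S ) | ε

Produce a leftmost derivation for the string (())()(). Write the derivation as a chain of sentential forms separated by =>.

S => SS => SSS => (S)SS => ((S))SS => (())SS => (())(S)S => (())()S => (())()(S) => (())()()

S => SS   [S ::= S S]
SS => SSS   [S ::= S S]
SSS => (S)SS   [S ::= ( S )]
(S)SS => ((S))SS   [S ::= ( S )]
((S))SS => (())SS   [S ::= ε]
(())SS => (())(S)S   [S ::= ( S )]
(())(S)S => (())()S   [S ::= ε]
(())()S => (())()(S)   [S ::= ( S )]
(())()(S) => (())()()   [S ::= ε]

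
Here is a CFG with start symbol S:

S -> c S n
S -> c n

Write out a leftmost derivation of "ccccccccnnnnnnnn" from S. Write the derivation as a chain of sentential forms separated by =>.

S => cSn => ccSnn => cccSnnn => ccccSnnnn => cccccSnnnnn => ccccccSnnnnnn => cccccccSnnnnnnn => ccccccccnnnnnnnn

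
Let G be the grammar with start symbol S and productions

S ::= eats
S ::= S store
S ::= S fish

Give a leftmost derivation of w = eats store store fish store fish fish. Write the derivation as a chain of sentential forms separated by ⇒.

S ⇒ S fish ⇒ S fish fish ⇒ S store fish fish ⇒ S fish store fish fish ⇒ S store fish store fish fish ⇒ S store store fish store fish fish ⇒ eats store store fish store fish fish

S ⇒ S fish   [S ::= S fish]
S fish ⇒ S fish fish   [S ::= S fish]
S fish fish ⇒ S store fish fish   [S ::= S store]
S store fish fish ⇒ S fish store fish fish   [S ::= S fish]
S fish store fish fish ⇒ S store fish store fish fish   [S ::= S store]
S store fish store fish fish ⇒ S store store fish store fish fish   [S ::= S store]
S store store fish store fish fish ⇒ eats store store fish store fish fish   [S ::= eats]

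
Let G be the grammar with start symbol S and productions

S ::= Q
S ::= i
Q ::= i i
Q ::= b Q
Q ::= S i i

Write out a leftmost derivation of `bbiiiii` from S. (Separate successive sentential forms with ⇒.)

S ⇒ Q ⇒ bQ ⇒ bSii ⇒ bQii ⇒ bbQii ⇒ bbSiiii ⇒ bbiiiii

S ⇒ Q   [S ::= Q]
Q ⇒ bQ   [Q ::= b Q]
bQ ⇒ bSii   [Q ::= S i i]
bSii ⇒ bQii   [S ::= Q]
bQii ⇒ bbQii   [Q ::= b Q]
bbQii ⇒ bbSiiii   [Q ::= S i i]
bbSiiii ⇒ bbiiiii   [S ::= i]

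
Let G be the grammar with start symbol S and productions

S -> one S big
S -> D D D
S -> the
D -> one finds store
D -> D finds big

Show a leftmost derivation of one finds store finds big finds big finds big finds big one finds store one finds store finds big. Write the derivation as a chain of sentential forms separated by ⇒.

S ⇒ D D D ⇒ D finds big D D ⇒ D finds big finds big D D ⇒ D finds big finds big finds big D D ⇒ D finds big finds big finds big finds big D D ⇒ one finds store finds big finds big finds big finds big D D ⇒ one finds store finds big finds big finds big finds big one finds store D ⇒ one finds store finds big finds big finds big finds big one finds store D finds big ⇒ one finds store finds big finds big finds big finds big one finds store one finds store finds big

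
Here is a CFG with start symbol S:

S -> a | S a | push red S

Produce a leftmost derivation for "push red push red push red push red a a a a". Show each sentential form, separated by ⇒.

S ⇒ push red S ⇒ push red S a ⇒ push red push red S a ⇒ push red push red push red S a ⇒ push red push red push red push red S a ⇒ push red push red push red push red S a a ⇒ push red push red push red push red S a a a ⇒ push red push red push red push red a a a a

S ⇒ push red S   [S -> push red S]
push red S ⇒ push red S a   [S -> S a]
push red S a ⇒ push red push red S a   [S -> push red S]
push red push red S a ⇒ push red push red push red S a   [S -> push red S]
push red push red push red S a ⇒ push red push red push red push red S a   [S -> push red S]
push red push red push red push red S a ⇒ push red push red push red push red S a a   [S -> S a]
push red push red push red push red S a a ⇒ push red push red push red push red S a a a   [S -> S a]
push red push red push red push red S a a a ⇒ push red push red push red push red a a a a   [S -> a]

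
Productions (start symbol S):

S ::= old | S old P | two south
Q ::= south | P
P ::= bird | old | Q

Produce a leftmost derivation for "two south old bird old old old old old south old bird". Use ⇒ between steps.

S ⇒ S old P ⇒ S old P old P ⇒ S old P old P old P ⇒ S old P old P old P old P ⇒ S old P old P old P old P old P ⇒ two south old P old P old P old P old P ⇒ two south old bird old P old P old P old P ⇒ two south old bird old old old P old P old P ⇒ two south old bird old old old old old P old P ⇒ two south old bird old old old old old Q old P ⇒ two south old bird old old old old old south old P ⇒ two south old bird old old old old old south old bird

S ⇒ S old P   [S ::= S old P]
S old P ⇒ S old P old P   [S ::= S old P]
S old P old P ⇒ S old P old P old P   [S ::= S old P]
S old P old P old P ⇒ S old P old P old P old P   [S ::= S old P]
S old P old P old P old P ⇒ S old P old P old P old P old P   [S ::= S old P]
S old P old P old P old P old P ⇒ two south old P old P old P old P old P   [S ::= two south]
two south old P old P old P old P old P ⇒ two south old bird old P old P old P old P   [P ::= bird]
two south old bird old P old P old P old P ⇒ two south old bird old old old P old P old P   [P ::= old]
two south old bird old old old P old P old P ⇒ two south old bird old old old old old P old P   [P ::= old]
two south old bird old old old old old P old P ⇒ two south old bird old old old old old Q old P   [P ::= Q]
two south old bird old old old old old Q old P ⇒ two south old bird old old old old old south old P   [Q ::= south]
two south old bird old old old old old south old P ⇒ two south old bird old old old old old south old bird   [P ::= bird]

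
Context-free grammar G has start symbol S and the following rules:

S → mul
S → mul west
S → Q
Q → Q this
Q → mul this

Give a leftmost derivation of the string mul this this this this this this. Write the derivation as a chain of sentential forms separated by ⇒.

S ⇒ Q   [S → Q]
Q ⇒ Q this   [Q → Q this]
Q this ⇒ Q this this   [Q → Q this]
Q this this ⇒ Q this this this   [Q → Q this]
Q this this this ⇒ Q this this this this   [Q → Q this]
Q this this this this ⇒ Q this this this this this   [Q → Q this]
Q this this this this this ⇒ mul this this this this this this   [Q → mul this]

S ⇒ Q ⇒ Q this ⇒ Q this this ⇒ Q this this this ⇒ Q this this this this ⇒ Q this this this this this ⇒ mul this this this this this this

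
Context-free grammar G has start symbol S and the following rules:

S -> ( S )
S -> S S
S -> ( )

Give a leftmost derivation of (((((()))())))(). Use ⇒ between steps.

S ⇒ SS ⇒ (S)S ⇒ ((S))S ⇒ (((S)))S ⇒ (((SS)))S ⇒ ((((S)S)))S ⇒ (((((S))S)))S ⇒ (((((()))S)))S ⇒ (((((()))())))S ⇒ (((((()))())))()

S ⇒ SS   [S -> S S]
SS ⇒ (S)S   [S -> ( S )]
(S)S ⇒ ((S))S   [S -> ( S )]
((S))S ⇒ (((S)))S   [S -> ( S )]
(((S)))S ⇒ (((SS)))S   [S -> S S]
(((SS)))S ⇒ ((((S)S)))S   [S -> ( S )]
((((S)S)))S ⇒ (((((S))S)))S   [S -> ( S )]
(((((S))S)))S ⇒ (((((()))S)))S   [S -> ( )]
(((((()))S)))S ⇒ (((((()))())))S   [S -> ( )]
(((((()))())))S ⇒ (((((()))())))()   [S -> ( )]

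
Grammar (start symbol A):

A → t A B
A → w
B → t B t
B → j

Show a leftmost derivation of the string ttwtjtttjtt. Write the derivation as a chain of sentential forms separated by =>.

A => tAB => ttABB => ttwBB => ttwtBtB => ttwtjtB => ttwtjttBt => ttwtjtttBtt => ttwtjtttjtt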